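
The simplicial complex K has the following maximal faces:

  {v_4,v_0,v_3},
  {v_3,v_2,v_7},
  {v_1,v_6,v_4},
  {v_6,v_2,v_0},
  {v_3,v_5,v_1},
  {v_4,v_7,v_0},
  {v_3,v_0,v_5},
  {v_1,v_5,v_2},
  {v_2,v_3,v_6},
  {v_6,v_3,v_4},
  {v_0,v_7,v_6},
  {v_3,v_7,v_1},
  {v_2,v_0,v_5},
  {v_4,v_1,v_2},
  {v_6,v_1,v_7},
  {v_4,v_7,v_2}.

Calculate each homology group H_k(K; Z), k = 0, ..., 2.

Fix the vertex order v_0 < v_1 < v_2 < v_3 < v_4 < v_5 < v_6 < v_7 and write every simplex with vertices in increasing order. Then dim K = 2 and the simplices of K are:

  0-simplices (8): [v_0], [v_1], [v_2], [v_3], [v_4], [v_5], [v_6], [v_7]
  1-simplices (24): (24 of them)
  2-simplices (16): (16 of them)

giving chain groups C_0 ≅ Z^8, C_1 ≅ Z^24, C_2 ≅ Z^16.

∂_1: C_1 → C_0 sends each edge [p,q] (with p < q) to q − p.
The resulting 8×24 matrix has rank 7, and its Smith normal form has invariant factors (1,1,1,1,1,1,1).

∂_2: C_2 → C_1 acts by ∂[p,q,r] = [q,r] − [p,r] + [p,q]. For instance
  ∂[v_0,v_2,v_5] = [v_2,v_5] − [v_0,v_5] + [v_0,v_2],
  ∂[v_1,v_4,v_6] = [v_4,v_6] − [v_1,v_6] + [v_1,v_4].
As a 24×16 matrix over Z this has rank 15, with invariant factors (1,1,1,1,1,1,1,1,1,1,1,1,1,1,1).

Now H_k = ker ∂_k / im ∂_{k+1}, so:

  H_0: rank C_0 − rank ∂_1 = 8 − 7 = 1, and the invariant factors of ∂_1 are all 1, so H_0 = Z.
  H_1: rank ker ∂_1 − rank ∂_2 = (24 − 7) − 15 = 2, and the invariant factors of ∂_2 are all 1, so H_1 = Z^2.
  H_2: rank ker ∂_2 − rank ∂_3 = (16 − 15) − 0 = 1, and there is no ∂_3, so H_2 = Z.

As a check, the Euler characteristic is 8 − 24 + 16 = 0, which agrees with 1 − 2 + 1 = 0.
(K is a triangulation of the torus T^2.)

H_0 = Z,  H_1 = Z^2,  H_2 = Z.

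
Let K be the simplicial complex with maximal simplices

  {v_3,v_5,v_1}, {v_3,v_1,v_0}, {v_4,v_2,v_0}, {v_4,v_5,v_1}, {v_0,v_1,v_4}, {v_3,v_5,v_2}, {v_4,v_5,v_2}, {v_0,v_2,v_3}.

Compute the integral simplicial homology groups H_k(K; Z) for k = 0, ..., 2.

H_0 = Z,  H_1 = 0,  H_2 = Z.

We work with the vertex ordering v_0 < v_1 < v_2 < v_3 < v_4 < v_5. The simplices of K, each written with vertices in increasing order, are:

  0-simplices (6): [v_0], [v_1], [v_2], [v_3], [v_4], [v_5]
  1-simplices (12): [v_0,v_1], [v_0,v_2], [v_0,v_3], [v_0,v_4], [v_1,v_3], [v_1,v_4], [v_1,v_5], [v_2,v_3], [v_2,v_4], [v_2,v_5], [v_3,v_5], [v_4,v_5]
  2-simplices (8): [v_0,v_1,v_3], [v_0,v_1,v_4], [v_0,v_2,v_3], [v_0,v_2,v_4], [v_1,v_3,v_5], [v_1,v_4,v_5], [v_2,v_3,v_5], [v_2,v_4,v_5]

so the chain groups are C_0 ≅ Z^6, C_1 ≅ Z^12, C_2 ≅ Z^8.

∂_1: C_1 → C_0 is given by ∂[p,q] = [q] − [p]. For instance
  ∂[v_0,v_2] = [v_2] − [v_0].
The resulting 6×12 matrix has rank 5, and its Smith normal form has invariant factors (1,1,1,1,1).

∂_2: C_2 → C_1 maps a triangle to the signed sum of its edges. For instance
  ∂[v_0,v_1,v_3] = [v_1,v_3] − [v_0,v_3] + [v_0,v_1],
  ∂[v_1,v_3,v_5] = [v_3,v_5] − [v_1,v_5] + [v_1,v_3].
As a 12×8 matrix over Z this has rank 7, with invariant factors (1,1,1,1,1,1,1).

Reading off H_k = ker ∂_k / im ∂_{k+1}:

  H_0: rank C_0 − rank ∂_1 = 6 − 5 = 1, and the invariant factors of ∂_1 are all 1, so H_0 ≅ Z.
  H_1: rank ker ∂_1 − rank ∂_2 = (12 − 5) − 7 = 0, and the invariant factors of ∂_2 are all 1, so H_1 ≅ 0.
  H_2: rank ker ∂_2 − rank ∂_3 = (8 − 7) − 0 = 1, and there is no ∂_3, so H_2 ≅ Z.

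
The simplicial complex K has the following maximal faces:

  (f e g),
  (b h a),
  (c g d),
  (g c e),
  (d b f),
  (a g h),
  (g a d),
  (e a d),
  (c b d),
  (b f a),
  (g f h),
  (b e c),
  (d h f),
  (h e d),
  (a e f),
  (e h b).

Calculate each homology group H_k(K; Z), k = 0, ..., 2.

Take the total order a < b < c < d < e < f < g < h on the vertex set. Then K (dimension 2) consists of the simplices:

  0-simplices (8): a, b, c, d, e, f, g, h
  1-simplices (24): ab, ad, ae, af, ag, ah, bc, bd, be, bf, bh, cd, ce, cg, de, df, dg, dh, ef, eg, eh, fg, fh, gh
  2-simplices (16): abf, abh, ade, adg, aef, agh, bcd, bce, bdf, beh, cdg, ceg, deh, dfh, efg, fgh

giving chain groups C_0 ≅ Z^8, C_1 ≅ Z^24, C_2 ≅ Z^16.

Boundary ∂_1: C_1 → C_0 sends each edge [p,q] (with p < q) to q − p. For instance
  ∂ae = e − a.
The 8×24 boundary matrix has rank 7 and Smith normal form diag(1,1,1,1,1,1,1).

Boundary ∂_2: C_2 → C_1 maps a triangle to the signed sum of its edges. For instance
  ∂ceg = eg − cg + ce,
  ∂bdf = df − bf + bd.
This gives a 24×16 integer matrix of rank 15; reducing to Smith normal form yields diagonal entries (1,1,1,1,1,1,1,1,1,1,1,1,1,1,1).

Reading off H_k = ker ∂_k / im ∂_{k+1}:

  H_0: rank C_0 − rank ∂_1 = 8 − 7 = 1, and the invariant factors of ∂_1 are all 1, so H_0 = Z.
  H_1: rank ker ∂_1 − rank ∂_2 = (24 − 7) − 15 = 2, and the invariant factors of ∂_2 are all 1, so H_1 = Z^2.
  H_2: rank ker ∂_2 − rank ∂_3 = (16 − 15) − 0 = 1, and there is no ∂_3, so H_2 = Z.

(K is a triangulation of the torus T^2.)

H_0 ≅ Z,  H_1 ≅ Z^2,  H_2 ≅ Z.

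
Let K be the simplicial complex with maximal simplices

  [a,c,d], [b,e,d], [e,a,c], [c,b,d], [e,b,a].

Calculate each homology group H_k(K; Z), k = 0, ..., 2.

H_0 = Z,  H_1 = Z,  H_2 = 0.

We work with the vertex ordering a < b < c < d < e. The simplices of K, each written with vertices in increasing order, are:

  0-simplices (5): a, b, c, d, e
  1-simplices (10): ab, ac, ad, ae, bc, bd, be, cd, ce, de
  2-simplices (5): abe, acd, ace, bcd, bde

so the chain groups are C_0 ≅ Z^5, C_1 ≅ Z^10, C_2 ≅ Z^5.

Boundary ∂_1: C_1 → C_0 is given by ∂[p,q] = [q] − [p]. For instance
  ∂de = e − d.
This gives a 5×10 integer matrix of rank 4; reducing to Smith normal form yields diagonal entries (1,1,1,1).

The boundary map ∂_2: C_2 → C_1 maps a triangle to the signed sum of its edges. For instance
  ∂bcd = cd − bd + bc,
  ∂abe = be − ae + ab.
The resulting 10×5 matrix has rank 5, and its Smith normal form has invariant factors (1,1,1,1,1).

Computing H_k = (kernel of ∂_k) / (image of ∂_{k+1}):

  H_0: rank C_0 − rank ∂_1 = 5 − 4 = 1, and the invariant factors of ∂_1 are all 1, so H_0 ≅ Z.
  H_1: rank ker ∂_1 − rank ∂_2 = (10 − 4) − 5 = 1, and the invariant factors of ∂_2 are all 1, so H_1 ≅ Z.
  H_2: rank ker ∂_2 − rank ∂_3 = (5 − 5) − 0 = 0, and there is no ∂_3, so H_2 ≅ 0.

As a check, the Euler characteristic is 5 − 10 + 5 = 0, which agrees with 1 − 1 + 0 = 0.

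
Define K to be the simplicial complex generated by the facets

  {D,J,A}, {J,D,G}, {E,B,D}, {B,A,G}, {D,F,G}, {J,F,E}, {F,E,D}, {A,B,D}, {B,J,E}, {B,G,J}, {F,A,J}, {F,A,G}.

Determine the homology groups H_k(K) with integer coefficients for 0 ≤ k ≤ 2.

Take the total order A < B < D < E < F < G < J on the vertex set. Then K (dimension 2) consists of the simplices:

  0-simplices (7): A, B, D, E, F, G, J
  1-simplices (18): AB, AD, AF, AG, AJ, BD, BE, BG, BJ, DE, DF, DG, DJ, EF, EJ, FG, FJ, GJ
  2-simplices (12): ABD, ABG, ADJ, AFG, AFJ, BDE, BEJ, BGJ, DEF, DFG, DGJ, EFJ

giving chain groups C_0 ≅ Z^7, C_1 ≅ Z^18, C_2 ≅ Z^12.

∂_1: C_1 → C_0 sends each edge [p,q] (with p < q) to q − p. For instance
  ∂AB = B − A.
This gives a 7×18 integer matrix of rank 6; reducing to Smith normal form yields diagonal entries (1,1,1,1,1,1).

Boundary ∂_2: C_2 → C_1 maps a triangle to the signed sum of its edges. For instance
  ∂BGJ = GJ − BJ + BG,
  ∂DEF = EF − DF + DE.
The 18×12 boundary matrix has rank 12 and Smith normal form diag(1,1,1,1,1,1,1,1,1,1,1,2).

From H_k ≅ ker(∂_k) / im(∂_{k+1}) we obtain:

  H_0: rank C_0 − rank ∂_1 = 7 − 6 = 1, and the invariant factors of ∂_1 are all 1, so H_0 ≅ Z.
  H_1: rank ker ∂_1 − rank ∂_2 = (18 − 6) − 12 = 0, and ∂_2 has invariant factor 2 > 1, so H_1 ≅ Z/2.
  H_2: rank ker ∂_2 − rank ∂_3 = (12 − 12) − 0 = 0, and there is no ∂_3, so H_2 ≅ 0.

H_0 ≅ Z,  H_1 ≅ Z/2,  H_2 = 0.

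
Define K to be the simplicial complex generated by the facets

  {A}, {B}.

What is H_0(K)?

H_0 = Z^2.

Take the total order A < B on the vertex set. Then K (dimension 0) consists of the simplices:

  0-simplices (2): A, B

Hence C_0 ≅ Z^2.

From H_k ≅ ker(∂_k) / im(∂_{k+1}) we obtain:

  H_0: rank C_0 − rank ∂_1 = 2 − 0 = 2, and there is no ∂_1, so H_0 ≅ Z^2.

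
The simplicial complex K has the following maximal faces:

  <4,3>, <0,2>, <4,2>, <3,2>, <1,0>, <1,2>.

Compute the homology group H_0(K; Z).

H_0 ≅ Z.

We work with the vertex ordering 0 < 1 < 2 < 3 < 4. The simplices of K, each written with vertices in increasing order, are:

  0-simplices (5): [0], [1], [2], [3], [4]
  1-simplices (6): [0,1], [0,2], [1,2], [2,3], [2,4], [3,4]

so the chain groups are C_0 ≅ Z^5, C_1 ≅ Z^6.

The boundary map ∂_1: C_1 → C_0 sends each edge [p,q] (with p < q) to q − p. For instance
  ∂[0,2] = [2] − [0].
This gives a 5×6 integer matrix of rank 4; reducing to Smith normal form yields diagonal entries (1,1,1,1).

Now H_k = ker ∂_k / im ∂_{k+1}, so:

  H_0: rank C_0 − rank ∂_1 = 5 − 4 = 1, and the invariant factors of ∂_1 are all 1, so H_0 ≅ Z.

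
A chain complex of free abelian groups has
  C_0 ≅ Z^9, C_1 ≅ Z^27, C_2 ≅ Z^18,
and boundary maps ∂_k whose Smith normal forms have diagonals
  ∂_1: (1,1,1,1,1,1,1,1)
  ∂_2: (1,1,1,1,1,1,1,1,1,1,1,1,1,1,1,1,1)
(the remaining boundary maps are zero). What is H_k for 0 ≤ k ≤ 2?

H_0 ≅ Z,  H_1 ≅ Z^2,  H_2 ≅ Z.

H_0: b_0 = 9 − 0 − 8 = 1; torsion from ∂_1 factors > 1: none. So H_0 ≅ Z.
H_1: b_1 = 27 − 8 − 17 = 2; torsion from ∂_2 factors > 1: none. So H_1 ≅ Z^2.
H_2: b_2 = 18 − 17 − 0 = 1; torsion from ∂_3 factors > 1: none. So H_2 ≅ Z.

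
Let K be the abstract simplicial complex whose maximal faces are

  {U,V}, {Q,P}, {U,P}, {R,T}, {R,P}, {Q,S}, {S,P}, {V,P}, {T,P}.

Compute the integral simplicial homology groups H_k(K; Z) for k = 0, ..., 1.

K has 7 vertices, 9 edges.
rank ∂_0 = 0, rank ∂_1 = 6 ⇒ b_0 = 7 − 0 − 6 = 1; all invariant factors of ∂_1 are 1 so no torsion. So H_0 ≅ Z.
rank ∂_1 = 6, rank ∂_2 = 0 ⇒ b_1 = 9 − 6 − 0 = 3. So H_1 ≅ Z^3.

H_0 ≅ Z,  H_1 ≅ Z^3.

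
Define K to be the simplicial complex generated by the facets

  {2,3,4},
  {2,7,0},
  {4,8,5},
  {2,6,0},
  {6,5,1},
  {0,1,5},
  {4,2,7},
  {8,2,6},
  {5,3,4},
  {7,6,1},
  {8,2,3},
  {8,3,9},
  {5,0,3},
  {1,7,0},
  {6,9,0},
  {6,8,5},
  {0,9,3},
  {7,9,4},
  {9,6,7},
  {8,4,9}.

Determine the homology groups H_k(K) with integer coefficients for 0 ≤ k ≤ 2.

K has 10 vertices, 30 edges, 20 triangles.
rank ∂_0 = 0, rank ∂_1 = 9 ⇒ b_0 = 10 − 0 − 9 = 1; all invariant factors of ∂_1 are 1 so no torsion. So H_0 = Z.
rank ∂_1 = 9, rank ∂_2 = 20 ⇒ b_1 = 30 − 9 − 20 = 1; ∂_2 has invariant factor(s) [2] giving torsion. So H_1 = Z ⊕ Z/2.
rank ∂_2 = 20, rank ∂_3 = 0 ⇒ b_2 = 20 − 20 − 0 = 0. So H_2 = 0.

H_0 = Z,  H_1 = Z ⊕ Z/2,  H_2 = 0.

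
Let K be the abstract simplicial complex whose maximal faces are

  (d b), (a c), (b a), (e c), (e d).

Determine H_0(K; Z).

Fix the vertex order a < b < c < d < e and write every simplex with vertices in increasing order. Then dim K = 1 and the simplices of K are:

  0-simplices (5): a, b, c, d, e
  1-simplices (5): ab, ac, bd, ce, de

giving chain groups C_0 ≅ Z^5, C_1 ≅ Z^5.

Boundary ∂_1: C_1 → C_0 sends each edge [p,q] (with p < q) to q − p. For instance
  ∂ab = b − a.
The resulting 5×5 matrix has rank 4, and its Smith normal form has invariant factors (1,1,1,1).

Now H_k = ker ∂_k / im ∂_{k+1}, so:

  H_0: rank C_0 − rank ∂_1 = 5 − 4 = 1, and the invariant factors of ∂_1 are all 1, so H_0 = Z.

(K is a triangulation of the circle S^1.)

H_0 ≅ Z.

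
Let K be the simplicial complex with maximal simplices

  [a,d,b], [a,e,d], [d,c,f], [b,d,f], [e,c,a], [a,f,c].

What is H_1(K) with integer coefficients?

We work with the vertex ordering a < b < c < d < e < f. The simplices of K, each written with vertices in increasing order, are:

  0-simplices (6): a, b, c, d, e, f
  1-simplices (12): ab, ac, ad, ae, af, bd, bf, cd, ce, cf, de, df
  2-simplices (6): abd, ace, acf, ade, bdf, cdf

so the chain groups are C_0 ≅ Z^6, C_1 ≅ Z^12, C_2 ≅ Z^6.

The boundary map ∂_1: C_1 → C_0 maps an edge to its endpoints' difference, ∂[p,q] = q − p. For instance
  ∂bd = d − b.
The 6×12 boundary matrix has rank 5 and Smith normal form diag(1,1,1,1,1).

Boundary ∂_2: C_2 → C_1 maps a triangle to the signed sum of its edges. For instance
  ∂cdf = df − cf + cd,
  ∂ace = ce − ae + ac.
This gives a 12×6 integer matrix of rank 6; reducing to Smith normal form yields diagonal entries (1,1,1,1,1,1).

From H_k ≅ ker(∂_k) / im(∂_{k+1}) we obtain:

  H_1: rank ker ∂_1 − rank ∂_2 = (12 − 5) − 6 = 1, and the invariant factors of ∂_2 are all 1, so H_1 ≅ Z.

H_1 ≅ Z.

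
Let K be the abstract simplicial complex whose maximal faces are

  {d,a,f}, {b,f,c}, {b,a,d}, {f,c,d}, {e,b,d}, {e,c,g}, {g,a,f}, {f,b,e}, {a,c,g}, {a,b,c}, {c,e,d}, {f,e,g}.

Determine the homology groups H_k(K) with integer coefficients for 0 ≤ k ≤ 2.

H_0 = Z,  H_1 = Z/2Z,  H_2 = 0.

We work with the vertex ordering a < b < c < d < e < f < g. The simplices of K, each written with vertices in increasing order, are:

  0-simplices (7): a, b, c, d, e, f, g
  1-simplices (18): ab, ac, ad, af, ag, bc, bd, be, bf, cd, ce, cf, cg, de, df, ef, eg, fg
  2-simplices (12): abc, abd, acg, adf, afg, bcf, bde, bef, cde, cdf, ceg, efg

so the chain groups are C_0 ≅ Z^7, C_1 ≅ Z^18, C_2 ≅ Z^12.

The boundary map ∂_1: C_1 → C_0 is given by ∂[p,q] = [q] − [p]. For instance
  ∂ce = e − c.
The resulting 7×18 matrix has rank 6, and its Smith normal form has invariant factors (1,1,1,1,1,1).

Boundary ∂_2: C_2 → C_1 sends each 2-simplex [p,q,r] to [q,r] − [p,r] + [p,q]. For instance
  ∂afg = fg − ag + af,
  ∂bde = de − be + bd.
The resulting 18×12 matrix has rank 12, and its Smith normal form has invariant factors (1,1,1,1,1,1,1,1,1,1,1,2).

Computing H_k = (kernel of ∂_k) / (image of ∂_{k+1}):

  H_0: rank C_0 − rank ∂_1 = 7 − 6 = 1, and the invariant factors of ∂_1 are all 1, so H_0 = Z.
  H_1: rank ker ∂_1 − rank ∂_2 = (18 − 6) − 12 = 0, and ∂_2 has invariant factor 2 > 1, so H_1 = Z/2Z.
  H_2: rank ker ∂_2 − rank ∂_3 = (12 − 12) − 0 = 0, and there is no ∂_3, so H_2 = 0.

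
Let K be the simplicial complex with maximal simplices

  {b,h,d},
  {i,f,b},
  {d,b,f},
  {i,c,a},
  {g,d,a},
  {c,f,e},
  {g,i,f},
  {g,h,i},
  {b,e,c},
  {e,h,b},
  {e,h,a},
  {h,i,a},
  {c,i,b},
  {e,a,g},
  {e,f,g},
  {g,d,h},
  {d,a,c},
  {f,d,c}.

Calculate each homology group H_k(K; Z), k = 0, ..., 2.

We work with the vertex ordering a < b < c < d < e < f < g < h < i. The simplices of K, each written with vertices in increasing order, are:

  0-simplices (9): a, b, c, d, e, f, g, h, i
  1-simplices (27): ac, ad, ae, ag, ah, ai, bc, bd, be, bf, bh, bi, cd, ce, cf, ci, df, dg, dh, ef, eg, eh, fg, fi, gh, gi, hi
  2-simplices (18): acd, aci, adg, aeg, aeh, ahi, bce, bci, bdf, bdh, beh, bfi, cdf, cef, dgh, efg, fgi, ghi

giving chain groups C_0 ≅ Z^9, C_1 ≅ Z^27, C_2 ≅ Z^18.

∂_1: C_1 → C_0 maps an edge to its endpoints' difference, ∂[p,q] = q − p. For instance
  ∂gh = h − g.
The resulting 9×27 matrix has rank 8, and its Smith normal form has invariant factors (1,1,1,1,1,1,1,1).

Boundary ∂_2: C_2 → C_1 maps a triangle to the signed sum of its edges. For instance
  ∂dgh = gh − dh + dg,
  ∂acd = cd − ad + ac.
As a 27×18 matrix over Z this has rank 18, with invariant factors (1,1,1,1,1,1,1,1,1,1,1,1,1,1,1,1,1,2).

Computing H_k = (kernel of ∂_k) / (image of ∂_{k+1}):

  H_0: rank C_0 − rank ∂_1 = 9 − 8 = 1, and the invariant factors of ∂_1 are all 1, so H_0 = Z.
  H_1: rank ker ∂_1 − rank ∂_2 = (27 − 8) − 18 = 1, and ∂_2 has invariant factor 2 > 1, so H_1 = Z ⊕ Z/2.
  H_2: rank ker ∂_2 − rank ∂_3 = (18 − 18) − 0 = 0, and there is no ∂_3, so H_2 = 0.

H_0 ≅ Z,  H_1 ≅ Z ⊕ Z/2,  H_2 = 0.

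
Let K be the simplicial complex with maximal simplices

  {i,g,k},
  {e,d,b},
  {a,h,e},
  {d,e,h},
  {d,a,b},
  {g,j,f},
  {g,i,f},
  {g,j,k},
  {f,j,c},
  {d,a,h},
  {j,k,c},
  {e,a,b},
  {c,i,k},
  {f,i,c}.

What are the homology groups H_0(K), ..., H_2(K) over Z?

Fix the vertex order a < b < c < d < e < f < g < h < i < j < k and write every simplex with vertices in increasing order. Then dim K = 2 and the simplices of K are:

  0-simplices (11): a, b, c, d, e, f, g, h, i, j, k
  1-simplices (21): ab, ad, ae, ah, bd, be, cf, ci, cj, ck, de, dh, eh, fg, fi, fj, gi, gj, gk, ik, jk
  2-simplices (14): abd, abe, adh, aeh, bde, cfi, cfj, cik, cjk, deh, fgi, fgj, gik, gjk

so the chain groups are C_0 ≅ Z^11, C_1 ≅ Z^21, C_2 ≅ Z^14.

The boundary map ∂_1: C_1 → C_0 maps an edge to its endpoints' difference, ∂[p,q] = q − p. For instance
  ∂fg = g − f.
This gives a 11×21 integer matrix of rank 9; reducing to Smith normal form yields diagonal entries (1,1,1,1,1,1,1,1,1).

Boundary ∂_2: C_2 → C_1 maps a triangle to the signed sum of its edges. For instance
  ∂deh = eh − dh + de,
  ∂aeh = eh − ah + ae.
This gives a 21×14 integer matrix of rank 12; reducing to Smith normal form yields diagonal entries (1,1,1,1,1,1,1,1,1,1,1,1).

Computing H_k = (kernel of ∂_k) / (image of ∂_{k+1}):

  H_0: rank C_0 − rank ∂_1 = 11 − 9 = 2, and the invariant factors of ∂_1 are all 1, so H_0 = Z^2.
  H_1: rank ker ∂_1 − rank ∂_2 = (21 − 9) − 12 = 0, and the invariant factors of ∂_2 are all 1, so H_1 = 0.
  H_2: rank ker ∂_2 − rank ∂_3 = (14 − 12) − 0 = 2, and there is no ∂_3, so H_2 = Z^2.

H_0 = Z^2,  H_1 = 0,  H_2 = Z^2.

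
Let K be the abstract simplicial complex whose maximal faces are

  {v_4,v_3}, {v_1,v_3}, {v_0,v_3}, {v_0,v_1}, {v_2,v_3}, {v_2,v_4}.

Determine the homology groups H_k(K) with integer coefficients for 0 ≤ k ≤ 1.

H_0 = Z,  H_1 = Z^2.

Take the total order v_0 < v_1 < v_2 < v_3 < v_4 on the vertex set. Then K (dimension 1) consists of the simplices:

  0-simplices (5): [v_0], [v_1], [v_2], [v_3], [v_4]
  1-simplices (6): [v_0,v_1], [v_0,v_3], [v_1,v_3], [v_2,v_3], [v_2,v_4], [v_3,v_4]

so the chain groups are C_0 ≅ Z^5, C_1 ≅ Z^6.

∂_1: C_1 → C_0 maps an edge to its endpoints' difference, ∂[p,q] = q − p. For instance
  ∂[v_0,v_1] = [v_1] − [v_0].
The resulting 5×6 matrix has rank 4, and its Smith normal form has invariant factors (1,1,1,1).

Reading off H_k = ker ∂_k / im ∂_{k+1}:

  H_0: rank C_0 − rank ∂_1 = 5 − 4 = 1, and the invariant factors of ∂_1 are all 1, so H_0 ≅ Z.
  H_1: rank ker ∂_1 − rank ∂_2 = (6 − 4) − 0 = 2, and there is no ∂_2, so H_1 ≅ Z^2.

As a check, the Euler characteristic is 5 − 6 = -1, which agrees with 1 − 2 = -1.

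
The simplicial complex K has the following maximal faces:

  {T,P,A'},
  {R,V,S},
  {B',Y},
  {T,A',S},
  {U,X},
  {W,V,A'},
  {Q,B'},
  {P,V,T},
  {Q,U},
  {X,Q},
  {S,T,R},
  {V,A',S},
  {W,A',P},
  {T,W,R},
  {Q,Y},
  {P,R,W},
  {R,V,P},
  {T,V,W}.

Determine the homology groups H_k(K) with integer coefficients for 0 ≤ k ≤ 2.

H_0 ≅ Z^2,  H_1 ≅ Z^2 × Z/2,  H_2 = 0.

We work with the vertex ordering P < Q < R < S < T < U < V < W < X < Y < A' < B'. The simplices of K, each written with vertices in increasing order, are:

  0-simplices (12): [P], [Q], [R], [S], [T], [U], [V], [W], [X], [Y], [A'], [B']
  1-simplices (24): (24 of them)
  2-simplices (12): [P,R,V], [P,R,W], [P,T,V], [P,T,A'], [P,W,A'], [R,S,T], [R,S,V], [R,T,W], [S,T,A'], [S,V,A'], [T,V,W], [V,W,A']

so the chain groups are C_0 ≅ Z^12, C_1 ≅ Z^24, C_2 ≅ Z^12.

Boundary ∂_1: C_1 → C_0 is given by ∂[p,q] = [q] − [p]. For instance
  ∂[U,X] = [X] − [U].
As a 12×24 matrix over Z this has rank 10, with invariant factors (1,1,1,1,1,1,1,1,1,1).

Boundary ∂_2: C_2 → C_1 sends each 2-simplex [p,q,r] to [q,r] − [p,r] + [p,q]. For instance
  ∂[R,T,W] = [T,W] − [R,W] + [R,T],
  ∂[S,T,A'] = [T,A'] − [S,A'] + [S,T].
As a 24×12 matrix over Z this has rank 12, with invariant factors (1,1,1,1,1,1,1,1,1,1,1,2).

Computing H_k = (kernel of ∂_k) / (image of ∂_{k+1}):

  H_0: rank C_0 − rank ∂_1 = 12 − 10 = 2, and the invariant factors of ∂_1 are all 1, so H_0 = Z^2.
  H_1: rank ker ∂_1 − rank ∂_2 = (24 − 10) − 12 = 2, and ∂_2 has invariant factor 2 > 1, so H_1 = Z^2 × Z/2.
  H_2: rank ker ∂_2 − rank ∂_3 = (12 − 12) − 0 = 0, and there is no ∂_3, so H_2 = 0.

As a check, the Euler characteristic is 12 − 24 + 12 = 0, which agrees with 2 − 2 + 0 = 0.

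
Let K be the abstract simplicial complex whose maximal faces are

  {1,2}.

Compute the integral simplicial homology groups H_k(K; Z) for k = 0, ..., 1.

H_0 ≅ Z,  H_1 = 0.

Take the total order 1 < 2 on the vertex set. Then K (dimension 1) consists of the simplices:

  0-simplices (2): [1], [2]
  1-simplices (1): [1,2]

so the chain groups are C_0 ≅ Z^2, C_1 ≅ Z^1.

The boundary map ∂_1: C_1 → C_0 sends each edge [p,q] (with p < q) to q − p. For instance
  ∂[1,2] = [2] − [1].
The resulting 2×1 matrix has rank 1, and its Smith normal form has invariant factors (1).

Now H_k = ker ∂_k / im ∂_{k+1}, so:

  H_0: rank C_0 − rank ∂_1 = 2 − 1 = 1, and the invariant factors of ∂_1 are all 1, so H_0 = Z.
  H_1: rank ker ∂_1 − rank ∂_2 = (1 − 1) − 0 = 0, and there is no ∂_2, so H_1 = 0.

As a check, the Euler characteristic is 2 − 1 = 1, which agrees with 1 − 0 = 1.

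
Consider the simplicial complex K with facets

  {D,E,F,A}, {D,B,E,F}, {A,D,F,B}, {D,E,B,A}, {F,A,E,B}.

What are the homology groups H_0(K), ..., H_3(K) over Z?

H_0 ≅ Z,  H_1 = 0,  H_2 = 0,  H_3 ≅ Z.

K has 5 vertices, 10 edges, 10 triangles, 5 3-simplices.
rank ∂_0 = 0, rank ∂_1 = 4 ⇒ b_0 = 5 − 0 − 4 = 1; all invariant factors of ∂_1 are 1 so no torsion. So H_0 = Z.
rank ∂_1 = 4, rank ∂_2 = 6 ⇒ b_1 = 10 − 4 − 6 = 0; all invariant factors of ∂_2 are 1 so no torsion. So H_1 = 0.
rank ∂_2 = 6, rank ∂_3 = 4 ⇒ b_2 = 10 − 6 − 4 = 0; all invariant factors of ∂_3 are 1 so no torsion. So H_2 = 0.
rank ∂_3 = 4, rank ∂_4 = 0 ⇒ b_3 = 5 − 4 − 0 = 1. So H_3 = Z.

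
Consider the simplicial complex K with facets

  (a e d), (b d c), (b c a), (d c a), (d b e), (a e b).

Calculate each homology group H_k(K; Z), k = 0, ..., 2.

H_0 ≅ Z,  H_1 = 0,  H_2 ≅ Z.

Order the vertices as a < b < c < d < e. Listing each simplex with vertices in this order, K has dimension 2 with simplices:

  0-simplices (5): a, b, c, d, e
  1-simplices (9): ab, ac, ad, ae, bc, bd, be, cd, de
  2-simplices (6): abc, abe, acd, ade, bcd, bde

giving chain groups C_0 ≅ Z^5, C_1 ≅ Z^9, C_2 ≅ Z^6.

The boundary map ∂_1: C_1 → C_0 sends each edge [p,q] (with p < q) to q − p. For instance
  ∂bd = d − b.
As a 5×9 matrix over Z this has rank 4, with invariant factors (1,1,1,1).

∂_2: C_2 → C_1 acts by ∂[p,q,r] = [q,r] − [p,r] + [p,q]. For instance
  ∂ade = de − ae + ad,
  ∂bcd = cd − bd + bc.
This gives a 9×6 integer matrix of rank 5; reducing to Smith normal form yields diagonal entries (1,1,1,1,1).

Computing H_k = (kernel of ∂_k) / (image of ∂_{k+1}):

  H_0: rank C_0 − rank ∂_1 = 5 − 4 = 1, and the invariant factors of ∂_1 are all 1, so H_0 ≅ Z.
  H_1: rank ker ∂_1 − rank ∂_2 = (9 − 4) − 5 = 0, and the invariant factors of ∂_2 are all 1, so H_1 ≅ 0.
  H_2: rank ker ∂_2 − rank ∂_3 = (6 − 5) − 0 = 1, and there is no ∂_3, so H_2 ≅ Z.

As a check, the Euler characteristic is 5 − 9 + 6 = 2, which agrees with 1 − 0 + 1 = 2.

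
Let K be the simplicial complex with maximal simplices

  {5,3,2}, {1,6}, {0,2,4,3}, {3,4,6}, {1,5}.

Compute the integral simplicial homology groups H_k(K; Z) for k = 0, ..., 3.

H_0 = Z,  H_1 = Z,  H_2 = 0,  H_3 = 0.

We work with the vertex ordering 0 < 1 < 2 < 3 < 4 < 5 < 6. The simplices of K, each written with vertices in increasing order, are:

  0-simplices (7): [0], [1], [2], [3], [4], [5], [6]
  1-simplices (12): [0,2], [0,3], [0,4], [1,5], [1,6], [2,3], [2,4], [2,5], [3,4], [3,5], [3,6], [4,6]
  2-simplices (6): [0,2,3], [0,2,4], [0,3,4], [2,3,4], [2,3,5], [3,4,6]
  3-simplices (1): [0,2,3,4]

so the chain groups are C_0 ≅ Z^7, C_1 ≅ Z^12, C_2 ≅ Z^6, C_3 ≅ Z^1.

The boundary map ∂_1: C_1 → C_0 sends each edge [p,q] (with p < q) to q − p. For instance
  ∂[0,2] = [2] − [0].
The 7×12 boundary matrix has rank 6 and Smith normal form diag(1,1,1,1,1,1).

The boundary map ∂_2: C_2 → C_1 maps a triangle to the signed sum of its edges. For instance
  ∂[0,2,4] = [2,4] − [0,4] + [0,2],
  ∂[0,2,3] = [2,3] − [0,3] + [0,2].
The resulting 12×6 matrix has rank 5, and its Smith normal form has invariant factors (1,1,1,1,1).

∂_3: C_3 → C_2 sends each 3-simplex σ to the alternating sum Σ_i (−1)^i (σ with its i-th vertex removed). For instance
  ∂[0,2,3,4] = [2,3,4] − [0,3,4] + [0,2,4] − [0,2,3].
As a 6×1 matrix over Z this has rank 1, with invariant factors (1).

Now H_k = ker ∂_k / im ∂_{k+1}, so:

  H_0: rank C_0 − rank ∂_1 = 7 − 6 = 1, and the invariant factors of ∂_1 are all 1, so H_0 = Z.
  H_1: rank ker ∂_1 − rank ∂_2 = (12 − 6) − 5 = 1, and the invariant factors of ∂_2 are all 1, so H_1 = Z.
  H_2: rank ker ∂_2 − rank ∂_3 = (6 − 5) − 1 = 0, and the invariant factors of ∂_3 are all 1, so H_2 = 0.
  H_3: rank ker ∂_3 − rank ∂_4 = (1 − 1) − 0 = 0, and there is no ∂_4, so H_3 = 0.

As a check, the Euler characteristic is 7 − 12 + 6 − 1 = 0, which agrees with 1 − 1 + 0 − 0 = 0.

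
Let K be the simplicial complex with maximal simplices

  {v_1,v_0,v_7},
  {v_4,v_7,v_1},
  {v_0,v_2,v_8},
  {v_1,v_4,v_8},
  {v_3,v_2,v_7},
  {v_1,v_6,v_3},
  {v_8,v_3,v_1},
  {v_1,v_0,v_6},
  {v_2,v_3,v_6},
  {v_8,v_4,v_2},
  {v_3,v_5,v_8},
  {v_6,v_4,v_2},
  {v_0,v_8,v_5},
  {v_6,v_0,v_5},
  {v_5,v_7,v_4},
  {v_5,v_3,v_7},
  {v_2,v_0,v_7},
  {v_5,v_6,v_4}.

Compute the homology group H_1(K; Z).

H_1 = Z^2.

Take the total order v_0 < v_1 < v_2 < v_3 < v_4 < v_5 < v_6 < v_7 < v_8 on the vertex set. Then K (dimension 2) consists of the simplices:

  0-simplices (9): [v_0], [v_1], [v_2], [v_3], [v_4], [v_5], [v_6], [v_7], [v_8]
  1-simplices (27): (27 of them)
  2-simplices (18): (18 of them)

giving chain groups C_0 ≅ Z^9, C_1 ≅ Z^27, C_2 ≅ Z^18.

The boundary map ∂_1: C_1 → C_0 is given by ∂[p,q] = [q] − [p]. For instance
  ∂[v_1,v_3] = [v_3] − [v_1].
As a 9×27 matrix over Z this has rank 8, with invariant factors (1,1,1,1,1,1,1,1).

The boundary map ∂_2: C_2 → C_1 maps a triangle to the signed sum of its edges. For instance
  ∂[v_0,v_5,v_6] = [v_5,v_6] − [v_0,v_6] + [v_0,v_5],
  ∂[v_1,v_4,v_8] = [v_4,v_8] − [v_1,v_8] + [v_1,v_4].
The resulting 27×18 matrix has rank 17, and its Smith normal form has invariant factors (1,1,1,1,1,1,1,1,1,1,1,1,1,1,1,1,1).

From H_k ≅ ker(∂_k) / im(∂_{k+1}) we obtain:

  H_1: rank ker ∂_1 − rank ∂_2 = (27 − 8) − 17 = 2, and the invariant factors of ∂_2 are all 1, so H_1 = Z^2.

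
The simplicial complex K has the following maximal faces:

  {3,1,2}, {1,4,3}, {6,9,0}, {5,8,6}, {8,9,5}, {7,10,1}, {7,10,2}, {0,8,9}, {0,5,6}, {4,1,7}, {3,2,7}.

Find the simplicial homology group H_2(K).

H_2 ≅ 0.

Order the vertices as 0 < 1 < 2 < 3 < 4 < 5 < 6 < 7 < 8 < 9 < 10. Listing each simplex with vertices in this order, K has dimension 2 with simplices:

  0-simplices (11): [0], [1], [2], [3], [4], [5], [6], [7], [8], [9], [10]
  1-simplices (22): [0,5], [0,6], [0,8], [0,9], [1,2], [1,3], [1,4], [1,7], [1,10], [2,3], [2,7], [2,10], [3,4], [3,7], [4,7], [5,6], [5,8], [5,9], [6,8], [6,9], [7,10], [8,9]
  2-simplices (11): [0,5,6], [0,6,9], [0,8,9], [1,2,3], [1,3,4], [1,4,7], [1,7,10], [2,3,7], [2,7,10], [5,6,8], [5,8,9]

so the chain groups are C_0 ≅ Z^11, C_1 ≅ Z^22, C_2 ≅ Z^11.

The boundary map ∂_1: C_1 → C_0 is given by ∂[p,q] = [q] − [p].
The 11×22 boundary matrix has rank 9 and Smith normal form diag(1,1,1,1,1,1,1,1,1).

∂_2: C_2 → C_1 sends each 2-simplex [p,q,r] to [q,r] − [p,r] + [p,q]. For instance
  ∂[0,8,9] = [8,9] − [0,9] + [0,8],
  ∂[1,7,10] = [7,10] − [1,10] + [1,7].
This gives a 22×11 integer matrix of rank 11; reducing to Smith normal form yields diagonal entries (1,1,1,1,1,1,1,1,1,1,1).

Reading off H_k = ker ∂_k / im ∂_{k+1}:

  H_2: rank ker ∂_2 − rank ∂_3 = (11 − 11) − 0 = 0, and there is no ∂_3, so H_2 = 0.

(K is a triangulation of the disjoint union of the Möbius band and the cylinder S^1 x I.)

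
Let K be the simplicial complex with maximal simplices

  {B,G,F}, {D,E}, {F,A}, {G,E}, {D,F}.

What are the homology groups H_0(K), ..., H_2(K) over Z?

Take the total order A < B < D < E < F < G on the vertex set. Then K (dimension 2) consists of the simplices:

  0-simplices (6): A, B, D, E, F, G
  1-simplices (7): AF, BF, BG, DE, DF, EG, FG
  2-simplices (1): BFG

so the chain groups are C_0 ≅ Z^6, C_1 ≅ Z^7, C_2 ≅ Z^1.

The boundary map ∂_1: C_1 → C_0 sends each edge [p,q] (with p < q) to q − p.
The resulting 6×7 matrix has rank 5, and its Smith normal form has invariant factors (1,1,1,1,1).

∂_2: C_2 → C_1 acts by ∂[p,q,r] = [q,r] − [p,r] + [p,q]. For instance
  ∂BFG = FG − BG + BF.
The resulting 7×1 matrix has rank 1, and its Smith normal form has invariant factors (1).

Now H_k = ker ∂_k / im ∂_{k+1}, so:

  H_0: rank C_0 − rank ∂_1 = 6 − 5 = 1, and the invariant factors of ∂_1 are all 1, so H_0 ≅ Z.
  H_1: rank ker ∂_1 − rank ∂_2 = (7 − 5) − 1 = 1, and the invariant factors of ∂_2 are all 1, so H_1 ≅ Z.
  H_2: rank ker ∂_2 − rank ∂_3 = (1 − 1) − 0 = 0, and there is no ∂_3, so H_2 ≅ 0.

H_0 ≅ Z,  H_1 ≅ Z,  H_2 = 0.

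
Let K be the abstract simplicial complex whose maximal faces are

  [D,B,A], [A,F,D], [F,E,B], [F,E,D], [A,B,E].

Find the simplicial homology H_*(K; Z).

H_0 = Z,  H_1 = Z,  H_2 = 0.

We work with the vertex ordering A < B < D < E < F. The simplices of K, each written with vertices in increasing order, are:

  0-simplices (5): A, B, D, E, F
  1-simplices (10): AB, AD, AE, AF, BD, BE, BF, DE, DF, EF
  2-simplices (5): ABD, ABE, ADF, BEF, DEF

Hence C_0 ≅ Z^5, C_1 ≅ Z^10, C_2 ≅ Z^5.

∂_1: C_1 → C_0 maps an edge to its endpoints' difference, ∂[p,q] = q − p. For instance
  ∂AD = D − A.
As a 5×10 matrix over Z this has rank 4, with invariant factors (1,1,1,1).

Boundary ∂_2: C_2 → C_1 sends each 2-simplex [p,q,r] to [q,r] − [p,r] + [p,q]. For instance
  ∂ADF = DF − AF + AD,
  ∂DEF = EF − DF + DE.
The resulting 10×5 matrix has rank 5, and its Smith normal form has invariant factors (1,1,1,1,1).

Reading off H_k = ker ∂_k / im ∂_{k+1}:

  H_0: rank C_0 − rank ∂_1 = 5 − 4 = 1, and the invariant factors of ∂_1 are all 1, so H_0 = Z.
  H_1: rank ker ∂_1 − rank ∂_2 = (10 − 4) − 5 = 1, and the invariant factors of ∂_2 are all 1, so H_1 = Z.
  H_2: rank ker ∂_2 − rank ∂_3 = (5 − 5) − 0 = 0, and there is no ∂_3, so H_2 = 0.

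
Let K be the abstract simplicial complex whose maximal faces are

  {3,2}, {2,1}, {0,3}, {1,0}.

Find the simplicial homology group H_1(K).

Take the total order 0 < 1 < 2 < 3 on the vertex set. Then K (dimension 1) consists of the simplices:

  0-simplices (4): [0], [1], [2], [3]
  1-simplices (4): [0,1], [0,3], [1,2], [2,3]

giving chain groups C_0 ≅ Z^4, C_1 ≅ Z^4.

∂_1: C_1 → C_0 maps an edge to its endpoints' difference, ∂[p,q] = q − p.
As a 4×4 matrix over Z this has rank 3, with invariant factors (1,1,1).

Now H_k = ker ∂_k / im ∂_{k+1}, so:

  H_1: rank ker ∂_1 − rank ∂_2 = (4 − 3) − 0 = 1, and there is no ∂_2, so H_1 ≅ Z.

H_1 ≅ Z.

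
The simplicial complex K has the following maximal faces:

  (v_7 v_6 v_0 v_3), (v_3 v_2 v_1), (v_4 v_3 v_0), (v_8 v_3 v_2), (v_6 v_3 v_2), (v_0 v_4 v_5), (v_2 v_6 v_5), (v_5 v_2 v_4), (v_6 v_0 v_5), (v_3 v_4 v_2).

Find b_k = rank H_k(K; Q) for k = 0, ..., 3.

b_0 = 1, b_1 = 0, b_2 = 1, b_3 = 0.

We work with the vertex ordering v_0 < v_1 < v_2 < v_3 < v_4 < v_5 < v_6 < v_7 < v_8. The simplices of K, each written with vertices in increasing order, are:

  0-simplices (9): [v_0], [v_1], [v_2], [v_3], [v_4], [v_5], [v_6], [v_7], [v_8]
  1-simplices (19): (19 of them)
  2-simplices (13): (13 of them)
  3-simplices (1): [v_0,v_3,v_6,v_7]

Hence C_0 ≅ Z^9, C_1 ≅ Z^19, C_2 ≅ Z^13, C_3 ≅ Z^1.

The boundary map ∂_1: C_1 → C_0 sends each edge [p,q] (with p < q) to q − p. For instance
  ∂[v_1,v_3] = [v_3] − [v_1].
The resulting 9×19 matrix has rank 8, and its Smith normal form has invariant factors (1,1,1,1,1,1,1,1).

The boundary map ∂_2: C_2 → C_1 sends each 2-simplex [p,q,r] to [q,r] − [p,r] + [p,q]. For instance
  ∂[v_2,v_3,v_4] = [v_3,v_4] − [v_2,v_4] + [v_2,v_3],
  ∂[v_0,v_4,v_5] = [v_4,v_5] − [v_0,v_5] + [v_0,v_4].
As a 19×13 matrix over Z this has rank 11, with invariant factors (1,1,1,1,1,1,1,1,1,1,1).

∂_3: C_3 → C_2 sends each 3-simplex σ to the alternating sum Σ_i (−1)^i (σ with its i-th vertex removed). For instance
  ∂[v_0,v_3,v_6,v_7] = [v_3,v_6,v_7] − [v_0,v_6,v_7] + [v_0,v_3,v_7] − [v_0,v_3,v_6].
As a 13×1 matrix over Z this has rank 1, with invariant factors (1).

Reading off H_k = ker ∂_k / im ∂_{k+1}:

  H_0: rank C_0 − rank ∂_1 = 9 − 8 = 1, and the invariant factors of ∂_1 are all 1, so H_0 ≅ Z.
  H_1: rank ker ∂_1 − rank ∂_2 = (19 − 8) − 11 = 0, and the invariant factors of ∂_2 are all 1, so H_1 ≅ 0.
  H_2: rank ker ∂_2 − rank ∂_3 = (13 − 11) − 1 = 1, and the invariant factors of ∂_3 are all 1, so H_2 ≅ Z.
  H_3: rank ker ∂_3 − rank ∂_4 = (1 − 1) − 0 = 0, and there is no ∂_4, so H_3 ≅ 0.

Hence the Betti numbers are b_0 = 1, b_1 = 0, b_2 = 1, b_3 = 0.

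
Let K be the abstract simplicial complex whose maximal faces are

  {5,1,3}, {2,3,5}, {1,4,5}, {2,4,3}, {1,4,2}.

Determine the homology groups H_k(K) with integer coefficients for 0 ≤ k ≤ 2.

H_0 ≅ Z,  H_1 ≅ Z,  H_2 = 0.

K has 5 vertices, 10 edges, 5 triangles.
rank ∂_0 = 0, rank ∂_1 = 4 ⇒ b_0 = 5 − 0 − 4 = 1; all invariant factors of ∂_1 are 1 so no torsion. So H_0 = Z.
rank ∂_1 = 4, rank ∂_2 = 5 ⇒ b_1 = 10 − 4 − 5 = 1; all invariant factors of ∂_2 are 1 so no torsion. So H_1 = Z.
rank ∂_2 = 5, rank ∂_3 = 0 ⇒ b_2 = 5 − 5 − 0 = 0. So H_2 = 0.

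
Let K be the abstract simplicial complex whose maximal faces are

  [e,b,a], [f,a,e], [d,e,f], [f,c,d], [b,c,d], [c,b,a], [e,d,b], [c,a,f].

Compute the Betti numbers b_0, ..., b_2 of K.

b_0 = 1, b_1 = 0, b_2 = 1.

Fix the vertex order a < b < c < d < e < f and write every simplex with vertices in increasing order. Then dim K = 2 and the simplices of K are:

  0-simplices (6): a, b, c, d, e, f
  1-simplices (12): ab, ac, ae, af, bc, bd, be, cd, cf, de, df, ef
  2-simplices (8): abc, abe, acf, aef, bcd, bde, cdf, def

Hence C_0 ≅ Z^6, C_1 ≅ Z^12, C_2 ≅ Z^8.

The boundary map ∂_1: C_1 → C_0 is given by ∂[p,q] = [q] − [p].
The resulting 6×12 matrix has rank 5, and its Smith normal form has invariant factors (1,1,1,1,1).

Boundary ∂_2: C_2 → C_1 sends each 2-simplex [p,q,r] to [q,r] − [p,r] + [p,q]. For instance
  ∂bcd = cd − bd + bc,
  ∂cdf = df − cf + cd.
The resulting 12×8 matrix has rank 7, and its Smith normal form has invariant factors (1,1,1,1,1,1,1).

From H_k ≅ ker(∂_k) / im(∂_{k+1}) we obtain:

  H_0: rank C_0 − rank ∂_1 = 6 − 5 = 1, and the invariant factors of ∂_1 are all 1, so H_0 ≅ Z.
  H_1: rank ker ∂_1 − rank ∂_2 = (12 − 5) − 7 = 0, and the invariant factors of ∂_2 are all 1, so H_1 ≅ 0.
  H_2: rank ker ∂_2 − rank ∂_3 = (8 − 7) − 0 = 1, and there is no ∂_3, so H_2 ≅ Z.

Hence the Betti numbers are b_0 = 1, b_1 = 0, b_2 = 1.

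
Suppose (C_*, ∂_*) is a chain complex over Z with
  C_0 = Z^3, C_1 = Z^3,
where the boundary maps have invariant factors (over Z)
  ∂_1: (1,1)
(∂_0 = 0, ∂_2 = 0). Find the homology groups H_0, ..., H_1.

H_0 ≅ Z,  H_1 ≅ Z.

H_0: b_0 = 3 − 0 − 2 = 1; torsion from ∂_1 factors > 1: none. So H_0 ≅ Z.
H_1: b_1 = 3 − 2 − 0 = 1; torsion from ∂_2 factors > 1: none. So H_1 ≅ Z.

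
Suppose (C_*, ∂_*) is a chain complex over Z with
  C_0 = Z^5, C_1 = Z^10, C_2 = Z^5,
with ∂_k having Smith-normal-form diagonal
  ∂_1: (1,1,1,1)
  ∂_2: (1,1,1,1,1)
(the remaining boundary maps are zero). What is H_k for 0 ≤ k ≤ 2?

H_0: b_0 = 5 − 0 − 4 = 1; torsion from ∂_1 factors > 1: none. So H_0 = Z.
H_1: b_1 = 10 − 4 − 5 = 1; torsion from ∂_2 factors > 1: none. So H_1 = Z.
H_2: b_2 = 5 − 5 − 0 = 0; torsion from ∂_3 factors > 1: none. So H_2 = 0.

H_0 = Z,  H_1 = Z,  H_2 = 0.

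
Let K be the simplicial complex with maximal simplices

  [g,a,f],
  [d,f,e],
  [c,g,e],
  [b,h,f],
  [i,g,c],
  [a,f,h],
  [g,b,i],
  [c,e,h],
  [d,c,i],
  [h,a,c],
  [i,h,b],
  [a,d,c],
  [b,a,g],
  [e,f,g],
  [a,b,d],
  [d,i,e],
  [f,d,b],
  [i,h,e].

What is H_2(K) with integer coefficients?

H_2 ≅ 0.

Order the vertices as a < b < c < d < e < f < g < h < i. Listing each simplex with vertices in this order, K has dimension 2 with simplices:

  0-simplices (9): a, b, c, d, e, f, g, h, i
  1-simplices (27): ab, ac, ad, af, ag, ah, bd, bf, bg, bh, bi, cd, ce, cg, ch, ci, de, df, di, ef, eg, eh, ei, fg, fh, gi, hi
  2-simplices (18): abd, abg, acd, ach, afg, afh, bdf, bfh, bgi, bhi, cdi, ceg, ceh, cgi, def, dei, efg, ehi

so the chain groups are C_0 ≅ Z^9, C_1 ≅ Z^27, C_2 ≅ Z^18.

Boundary ∂_1: C_1 → C_0 is given by ∂[p,q] = [q] − [p].
The 9×27 boundary matrix has rank 8 and Smith normal form diag(1,1,1,1,1,1,1,1).

∂_2: C_2 → C_1 sends each 2-simplex [p,q,r] to [q,r] − [p,r] + [p,q]. For instance
  ∂def = ef − df + de,
  ∂bgi = gi − bi + bg.
As a 27×18 matrix over Z this has rank 18, with invariant factors (1,1,1,1,1,1,1,1,1,1,1,1,1,1,1,1,1,2).

Now H_k = ker ∂_k / im ∂_{k+1}, so:

  H_2: rank ker ∂_2 − rank ∂_3 = (18 − 18) − 0 = 0, and there is no ∂_3, so H_2 = 0.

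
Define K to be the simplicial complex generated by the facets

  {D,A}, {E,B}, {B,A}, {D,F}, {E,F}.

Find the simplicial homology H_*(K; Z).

Order the vertices as A < B < D < E < F. Listing each simplex with vertices in this order, K has dimension 1 with simplices:

  0-simplices (5): A, B, D, E, F
  1-simplices (5): AB, AD, BE, DF, EF

Hence C_0 ≅ Z^5, C_1 ≅ Z^5.

The boundary map ∂_1: C_1 → C_0 sends each edge [p,q] (with p < q) to q − p. For instance
  ∂AB = B − A.
The 5×5 boundary matrix has rank 4 and Smith normal form diag(1,1,1,1).

Computing H_k = (kernel of ∂_k) / (image of ∂_{k+1}):

  H_0: rank C_0 − rank ∂_1 = 5 − 4 = 1, and the invariant factors of ∂_1 are all 1, so H_0 = Z.
  H_1: rank ker ∂_1 − rank ∂_2 = (5 − 4) − 0 = 1, and there is no ∂_2, so H_1 = Z.

H_0 = Z,  H_1 = Z.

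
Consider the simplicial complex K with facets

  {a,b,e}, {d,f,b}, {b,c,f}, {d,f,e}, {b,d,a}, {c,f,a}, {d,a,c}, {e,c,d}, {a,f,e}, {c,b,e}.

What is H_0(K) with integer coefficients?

H_0 ≅ Z.

Order the vertices as a < b < c < d < e < f. Listing each simplex with vertices in this order, K has dimension 2 with simplices:

  0-simplices (6): a, b, c, d, e, f
  1-simplices (15): ab, ac, ad, ae, af, bc, bd, be, bf, cd, ce, cf, de, df, ef
  2-simplices (10): abd, abe, acd, acf, aef, bce, bcf, bdf, cde, def

giving chain groups C_0 ≅ Z^6, C_1 ≅ Z^15, C_2 ≅ Z^10.

∂_1: C_1 → C_0 sends each edge [p,q] (with p < q) to q − p. For instance
  ∂ac = c − a.
This gives a 6×15 integer matrix of rank 5; reducing to Smith normal form yields diagonal entries (1,1,1,1,1).

∂_2: C_2 → C_1 maps a triangle to the signed sum of its edges. For instance
  ∂bdf = df − bf + bd,
  ∂abe = be − ae + ab.
The 15×10 boundary matrix has rank 10 and Smith normal form diag(1,1,1,1,1,1,1,1,1,2).

From H_k ≅ ker(∂_k) / im(∂_{k+1}) we obtain:

  H_0: rank C_0 − rank ∂_1 = 6 − 5 = 1, and the invariant factors of ∂_1 are all 1, so H_0 = Z.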